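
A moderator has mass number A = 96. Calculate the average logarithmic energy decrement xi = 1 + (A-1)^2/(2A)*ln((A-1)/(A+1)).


xi = 1 + (A-1)^2/(2A) * ln((A-1)/(A+1))
xi = 1 + (96-1)^2/(2*96) * ln((96-1)/(96 +1))
xi = 0.020689

0.020689


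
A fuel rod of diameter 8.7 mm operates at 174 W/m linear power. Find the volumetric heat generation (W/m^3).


r = D / 2 / 1000 = 8.7 / 2 / 1000 = 0.00435 m
q''' = q' / (pi * r^2)
q''' = 174 / (pi * 0.00435^2)
q''' = 2.9270e+06 W/m^3

2.9270e+06


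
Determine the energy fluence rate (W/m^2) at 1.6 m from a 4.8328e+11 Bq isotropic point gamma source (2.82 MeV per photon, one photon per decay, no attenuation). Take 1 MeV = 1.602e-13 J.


psi = A * E * 1.602e-13 / (4*pi*r^2)
psi = 4.8328e+11 * 2.82 * 1.602e-13 / (4*pi*1.6^2)
psi = 0.0067867 W/m^2

0.0067867


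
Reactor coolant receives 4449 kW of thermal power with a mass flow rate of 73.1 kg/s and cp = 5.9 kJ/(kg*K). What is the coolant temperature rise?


dT = Q / (m_dot * cp)
dT = 4449 / (73.1 * 5.9)
dT = 10.316 C

10.316


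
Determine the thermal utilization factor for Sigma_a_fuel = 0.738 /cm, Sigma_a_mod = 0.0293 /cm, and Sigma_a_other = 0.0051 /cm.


f = Sigma_a_fuel / (Sigma_a_fuel + Sigma_a_mod + Sigma_a_other)
f = 0.738 / (0.738 + 0.0293 + 0.0051)
f = 0.95546

0.95546


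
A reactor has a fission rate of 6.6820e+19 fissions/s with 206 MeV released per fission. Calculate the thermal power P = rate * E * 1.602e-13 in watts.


P = fission_rate * E_MeV * 1.602e-13
P = 6.6820e+19 * 206 * 1.602e-13
P = 2.2051e+09 W

2.2051e+09


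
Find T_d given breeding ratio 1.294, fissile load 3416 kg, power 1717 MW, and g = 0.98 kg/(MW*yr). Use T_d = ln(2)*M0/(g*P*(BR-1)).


Breeding gain G = BR - 1 = 1.294 - 1 = 0.294
Fissile production rate = g * P * G = 0.98 * 1717 * 0.294 = 494.70204 kg/yr
T_d = ln(2) * M0 / (g * P * G)
T_d = ln(2) * 3416 / 494.70204 = 4.7863 yr

4.7863


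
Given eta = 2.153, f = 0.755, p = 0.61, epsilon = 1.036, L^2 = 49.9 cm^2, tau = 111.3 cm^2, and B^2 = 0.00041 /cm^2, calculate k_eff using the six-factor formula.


k_inf = eta*f*p*eps = 2.153*0.755*0.61*1.036 = 1.027260
P_TNL = 1/(1 + L^2*B^2) = 1/(1 + 49.9*0.00041) = 0.9799512
P_FNL = exp(-B^2*tau) = exp(-0.00041*111.3) = 0.9553925
k_eff = k_inf * P_TNL * P_FNL = 1.027260 * 0.9799512 * 0.9553925
k_eff = 0.96176

0.96176


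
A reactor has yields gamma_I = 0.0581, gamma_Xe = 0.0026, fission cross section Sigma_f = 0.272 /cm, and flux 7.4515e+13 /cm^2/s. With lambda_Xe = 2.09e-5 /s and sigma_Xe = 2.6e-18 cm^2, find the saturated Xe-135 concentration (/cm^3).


Xe_eq = (gamma_I + gamma_Xe) * Sigma_f * phi / (lambda_Xe + sigma_Xe * phi)
Numerator = (0.0581 + 0.0026) * 0.272 * 7.4515e+13 = 1.230272e+12
Denominator = 2.09e-5 + 2.6e-18 * 7.4515e+13 = 2.146390e-04
Xe_eq = 1.230272e+12 / 2.146390e-04 = 5.7318e+15 /cm^3

5.7318e+15


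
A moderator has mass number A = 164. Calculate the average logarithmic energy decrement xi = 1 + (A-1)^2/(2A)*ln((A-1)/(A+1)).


xi = 1 + (A-1)^2/(2A) * ln((A-1)/(A+1))
xi = 1 + (164-1)^2/(2*164) * ln((164-1)/(164 +1))
xi = 0.012146

0.012146


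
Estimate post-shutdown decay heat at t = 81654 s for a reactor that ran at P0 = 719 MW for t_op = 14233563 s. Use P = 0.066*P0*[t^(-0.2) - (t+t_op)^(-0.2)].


P/P0 = 0.066 * [t^(-0.2) - (t + t_op)^(-0.2)]
P/P0 = 0.066 * [81654^(-0.2) - (81654 + 14233563)^(-0.2)]
P/P0 = 0.066 * [0.1041369 - 0.03705445] = 0.004427442
P = 719 * 0.004427442 = 3.1833 MW

3.1833


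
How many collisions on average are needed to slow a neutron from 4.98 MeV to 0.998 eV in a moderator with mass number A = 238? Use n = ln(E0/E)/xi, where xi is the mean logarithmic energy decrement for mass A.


xi = 1 + (A-1)^2/(2A)*ln((A-1)/(A+1)) = 0.008379872 (for A = 238)
n = ln(E0/E) / xi
n = ln(4.98e6 / 0.998) / 0.008379872
n = ln(4.989980e+06) / 0.008379872 = 1840.5

1840.5


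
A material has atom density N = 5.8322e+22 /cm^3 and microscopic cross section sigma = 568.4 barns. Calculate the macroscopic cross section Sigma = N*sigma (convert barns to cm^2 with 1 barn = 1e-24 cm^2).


Sigma = N * sigma_barns * 1e-24
Sigma = 5.8322e+22 * 568.4 * 1e-24
Sigma = 33.150 /cm

33.150


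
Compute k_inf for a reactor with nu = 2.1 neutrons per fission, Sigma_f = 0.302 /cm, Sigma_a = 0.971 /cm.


k_inf = nu * Sigma_f / Sigma_a
k_inf = 2.1 * 0.302 / 0.971
k_inf = 0.65314

0.65314


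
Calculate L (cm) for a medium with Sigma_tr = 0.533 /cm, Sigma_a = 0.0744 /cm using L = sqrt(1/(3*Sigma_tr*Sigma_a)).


D = 1 / (3 * Sigma_tr) = 1 / (3 * 0.533) = 0.6253909 cm
L = sqrt(D / Sigma_a)
L = sqrt(0.6253909 / 0.0744)
L = 2.8993 cm

2.8993


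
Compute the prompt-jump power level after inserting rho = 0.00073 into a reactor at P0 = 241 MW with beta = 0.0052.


P1/P0 = beta / (beta - rho)
P1/P0 = 0.0052 / (0.0052 - 0.00073) = 1.163311
P1 = 241 * 1.163311 = 280.36 MW

280.36


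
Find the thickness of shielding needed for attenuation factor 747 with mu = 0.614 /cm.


x = ln(factor) / mu
x = ln(747) / 0.614
x = 10.775 cm

10.775


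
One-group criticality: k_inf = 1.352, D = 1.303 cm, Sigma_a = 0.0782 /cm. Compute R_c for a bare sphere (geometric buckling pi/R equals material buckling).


L^2 = D / Sigma_a = 1.303 / 0.0782 = 16.66240 cm^2
B_m^2 = (k_inf - 1) / L^2 = (1.352 - 1) / 16.66240 = 0.02112541 /cm^2
For a bare sphere: B_g = pi/R, so R_c = pi / sqrt(B_m^2)
R_c = pi / sqrt(0.02112541) = 21.615 cm

21.615


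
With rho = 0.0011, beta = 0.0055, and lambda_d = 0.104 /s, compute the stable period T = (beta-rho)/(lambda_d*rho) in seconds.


T = (beta - rho) / (lambda_d * rho)
T = (0.0055 - 0.0011) / (0.104 * 0.0011)
T = 38.462 s

38.462


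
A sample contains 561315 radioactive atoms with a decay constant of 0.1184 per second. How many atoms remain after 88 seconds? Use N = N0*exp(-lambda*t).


N = N0 * exp(-lambda * t)
N = 561315 * exp(-0.1184 * 88)
N = 16.757

16.757


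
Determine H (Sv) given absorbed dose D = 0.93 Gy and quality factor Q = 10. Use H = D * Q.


H = D * Q
H = 0.93 * 10
H = 9.3000 Sv

9.3000


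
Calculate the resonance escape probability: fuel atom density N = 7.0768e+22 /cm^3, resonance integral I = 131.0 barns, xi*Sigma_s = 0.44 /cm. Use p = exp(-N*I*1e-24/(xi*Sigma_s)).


p = exp(-N * I * 1e-24 / (xi*Sigma_s))
p = exp(-7.0768e+22 * 131.0 * 1e-24 / 0.44)
p = 7.0730e-10

7.0730e-10


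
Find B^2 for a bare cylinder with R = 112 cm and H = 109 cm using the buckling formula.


B^2 = (2.405/R)^2 + (pi/H)^2
B^2 = (2.405/112)^2 + (pi/109)^2
B^2 = 0.0012918 /cm^2

0.0012918


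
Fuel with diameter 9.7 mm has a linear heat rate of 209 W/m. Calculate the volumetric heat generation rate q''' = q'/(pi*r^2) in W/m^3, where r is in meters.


r = D / 2 / 1000 = 9.7 / 2 / 1000 = 0.00485 m
q''' = q' / (pi * r^2)
q''' = 209 / (pi * 0.00485^2)
q''' = 2.8282e+06 W/m^3

2.8282e+06


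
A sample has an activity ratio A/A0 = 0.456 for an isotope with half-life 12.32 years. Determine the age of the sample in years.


lambda = ln(2) / t_half = ln(2) / 12.32 = 0.05626195 /yr
t = -ln(A/A0) / lambda
t = -ln(0.456) / 0.05626195
t = 13.957 yr

13.957


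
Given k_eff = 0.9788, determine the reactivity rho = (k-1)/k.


rho = (k_eff - 1) / k_eff
rho = (0.9788 - 1) / 0.9788
rho = -0.021659

-0.021659


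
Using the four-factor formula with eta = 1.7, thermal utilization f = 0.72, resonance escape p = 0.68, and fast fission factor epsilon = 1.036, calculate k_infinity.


k_inf = eta * f * p * epsilon
k_inf = 1.7 * 0.72 * 0.68 * 1.036
k_inf = 0.86228

0.86228


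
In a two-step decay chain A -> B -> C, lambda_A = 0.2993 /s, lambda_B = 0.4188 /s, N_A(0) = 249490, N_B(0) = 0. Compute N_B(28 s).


N_B(t) = lambda_A * N_A0 / (lambda_B - lambda_A) * [exp(-lambda_A*t) - exp(-lambda_B*t)]
exp(-0.2993*28) = 2.293182e-04; exp(-0.4188*28) = 8.077727e-06
N_B = 0.2993 * 249490 / (0.4188 - 0.2993) * (2.293182e-04 - 8.077727e-06)
N_B = 138.25

138.25


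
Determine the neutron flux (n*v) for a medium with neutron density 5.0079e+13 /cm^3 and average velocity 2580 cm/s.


phi = n * v
phi = 5.0079e+13 * 2580
phi = 1.2920e+17 /cm^2/s

1.2920e+17


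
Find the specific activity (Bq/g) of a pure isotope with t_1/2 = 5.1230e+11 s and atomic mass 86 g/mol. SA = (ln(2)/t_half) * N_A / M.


lambda = ln(2) / t_half = ln(2) / 5.1230e+11 = 1.353010e-12 /s
SA = lambda * N_A / M
SA = 1.353010e-12 * 6.022e23 / 86
SA = 9.4742e+09 Bq/g

9.4742e+09


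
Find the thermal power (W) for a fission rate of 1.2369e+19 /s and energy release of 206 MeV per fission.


P = fission_rate * E_MeV * 1.602e-13
P = 1.2369e+19 * 206 * 1.602e-13
P = 4.0819e+08 W

4.0819e+08


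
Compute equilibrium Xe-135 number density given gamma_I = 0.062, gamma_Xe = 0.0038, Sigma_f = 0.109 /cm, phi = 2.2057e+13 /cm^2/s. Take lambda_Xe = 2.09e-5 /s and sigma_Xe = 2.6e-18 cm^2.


Xe_eq = (gamma_I + gamma_Xe) * Sigma_f * phi / (lambda_Xe + sigma_Xe * phi)
Numerator = (0.062 + 0.0038) * 0.109 * 2.2057e+13 = 1.581972e+11
Denominator = 2.09e-5 + 2.6e-18 * 2.2057e+13 = 7.824820e-05
Xe_eq = 1.581972e+11 / 7.824820e-05 = 2.0217e+15 /cm^3

2.0217e+15


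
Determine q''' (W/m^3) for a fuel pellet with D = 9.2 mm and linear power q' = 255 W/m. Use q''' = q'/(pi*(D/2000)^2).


r = D / 2 / 1000 = 9.2 / 2 / 1000 = 0.0046 m
q''' = q' / (pi * r^2)
q''' = 255 / (pi * 0.0046^2)
q''' = 3.8360e+06 W/m^3

3.8360e+06


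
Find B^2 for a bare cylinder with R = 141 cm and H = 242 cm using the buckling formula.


B^2 = (2.405/R)^2 + (pi/H)^2
B^2 = (2.405/141)^2 + (pi/242)^2
B^2 = 4.5946e-04 /cm^2

4.5946e-04


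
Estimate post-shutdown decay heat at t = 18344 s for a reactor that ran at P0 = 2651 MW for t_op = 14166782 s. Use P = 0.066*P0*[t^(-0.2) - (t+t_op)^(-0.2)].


P/P0 = 0.066 * [t^(-0.2) - (t + t_op)^(-0.2)]
P/P0 = 0.066 * [18344^(-0.2) - (18344 + 14166782)^(-0.2)]
P/P0 = 0.066 * [0.1403787 - 0.03712217] = 0.006814931
P = 2651 * 0.006814931 = 18.066 MW

18.066


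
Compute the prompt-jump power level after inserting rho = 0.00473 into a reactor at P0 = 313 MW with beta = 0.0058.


P1/P0 = beta / (beta - rho)
P1/P0 = 0.0058 / (0.0058 - 0.00473) = 5.420561
P1 = 313 * 5.420561 = 1696.6 MW

1696.6


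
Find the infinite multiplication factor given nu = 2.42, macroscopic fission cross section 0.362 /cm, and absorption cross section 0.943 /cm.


k_inf = nu * Sigma_f / Sigma_a
k_inf = 2.42 * 0.362 / 0.943
k_inf = 0.92899

0.92899


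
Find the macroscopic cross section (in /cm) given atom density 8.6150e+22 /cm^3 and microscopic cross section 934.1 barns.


Sigma = N * sigma_barns * 1e-24
Sigma = 8.6150e+22 * 934.1 * 1e-24
Sigma = 80.473 /cm

80.473


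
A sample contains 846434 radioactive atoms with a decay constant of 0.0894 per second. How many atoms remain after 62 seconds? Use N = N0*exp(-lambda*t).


N = N0 * exp(-lambda * t)
N = 846434 * exp(-0.0894 * 62)
N = 3314.3

3314.3


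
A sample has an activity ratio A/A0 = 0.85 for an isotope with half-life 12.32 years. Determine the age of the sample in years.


lambda = ln(2) / t_half = ln(2) / 12.32 = 0.05626195 /yr
t = -ln(A/A0) / lambda
t = -ln(0.85) / 0.05626195
t = 2.8886 yr

2.8886


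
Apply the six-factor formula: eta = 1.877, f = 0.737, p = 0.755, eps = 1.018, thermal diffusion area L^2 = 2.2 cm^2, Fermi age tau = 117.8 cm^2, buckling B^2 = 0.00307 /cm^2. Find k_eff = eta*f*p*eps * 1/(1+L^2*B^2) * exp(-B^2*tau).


k_inf = eta*f*p*eps = 1.877*0.737*0.755*1.018 = 1.063228
P_TNL = 1/(1 + L^2*B^2) = 1/(1 + 2.2*0.00307) = 0.9932913
P_FNL = exp(-B^2*tau) = exp(-0.00307*117.8) = 0.6965289
k_eff = k_inf * P_TNL * P_FNL = 1.063228 * 0.9932913 * 0.6965289
k_eff = 0.73560

0.73560


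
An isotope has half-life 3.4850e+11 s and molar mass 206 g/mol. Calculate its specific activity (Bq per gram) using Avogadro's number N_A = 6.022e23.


lambda = ln(2) / t_half = ln(2) / 3.4850e+11 = 1.988945e-12 /s
SA = lambda * N_A / M
SA = 1.988945e-12 * 6.022e23 / 206
SA = 5.8143e+09 Bq/g

5.8143e+09


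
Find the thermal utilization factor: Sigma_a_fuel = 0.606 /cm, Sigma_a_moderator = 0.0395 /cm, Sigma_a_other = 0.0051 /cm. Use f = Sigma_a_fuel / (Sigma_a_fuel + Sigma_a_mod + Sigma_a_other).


f = Sigma_a_fuel / (Sigma_a_fuel + Sigma_a_mod + Sigma_a_other)
f = 0.606 / (0.606 + 0.0395 + 0.0051)
f = 0.93145

0.93145


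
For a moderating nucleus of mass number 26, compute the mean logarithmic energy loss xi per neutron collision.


xi = 1 + (A-1)^2/(2A) * ln((A-1)/(A+1))
xi = 1 + (26-1)^2/(2*26) * ln((26-1)/(26 +1))
xi = 0.074987

0.074987


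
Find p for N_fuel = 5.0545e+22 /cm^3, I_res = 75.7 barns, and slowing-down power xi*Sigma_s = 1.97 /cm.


p = exp(-N * I * 1e-24 / (xi*Sigma_s))
p = exp(-5.0545e+22 * 75.7 * 1e-24 / 1.97)
p = 0.14338

0.14338


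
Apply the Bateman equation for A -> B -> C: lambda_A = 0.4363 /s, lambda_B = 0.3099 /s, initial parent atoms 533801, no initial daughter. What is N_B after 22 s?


N_B(t) = lambda_A * N_A0 / (lambda_B - lambda_A) * [exp(-lambda_A*t) - exp(-lambda_B*t)]
exp(-0.4363*22) = 6.782362e-05; exp(-0.3099*22) = 0.001094125
N_B = 0.4363 * 533801 / (0.3099 - 0.4363) * (6.782362e-05 - 0.001094125)
N_B = 1891.0

1891.0


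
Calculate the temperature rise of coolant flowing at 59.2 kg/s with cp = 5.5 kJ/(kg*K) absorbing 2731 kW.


dT = Q / (m_dot * cp)
dT = 2731 / (59.2 * 5.5)
dT = 8.3876 C

8.3876


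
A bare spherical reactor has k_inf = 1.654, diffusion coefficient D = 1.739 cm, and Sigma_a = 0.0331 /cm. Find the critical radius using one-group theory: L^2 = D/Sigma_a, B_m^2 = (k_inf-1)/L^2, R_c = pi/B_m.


L^2 = D / Sigma_a = 1.739 / 0.0331 = 52.53776 cm^2
B_m^2 = (k_inf - 1) / L^2 = (1.654 - 1) / 52.53776 = 0.01244819 /cm^2
For a bare sphere: B_g = pi/R, so R_c = pi / sqrt(B_m^2)
R_c = pi / sqrt(0.01244819) = 28.158 cm

28.158


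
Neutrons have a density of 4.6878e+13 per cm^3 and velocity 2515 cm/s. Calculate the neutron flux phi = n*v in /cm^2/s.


phi = n * v
phi = 4.6878e+13 * 2515
phi = 1.1790e+17 /cm^2/s

1.1790e+17


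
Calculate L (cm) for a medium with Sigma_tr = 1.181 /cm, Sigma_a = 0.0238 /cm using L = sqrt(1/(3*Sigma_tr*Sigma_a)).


D = 1 / (3 * Sigma_tr) = 1 / (3 * 1.181) = 0.2822467 cm
L = sqrt(D / Sigma_a)
L = sqrt(0.2822467 / 0.0238)
L = 3.4437 cm

3.4437


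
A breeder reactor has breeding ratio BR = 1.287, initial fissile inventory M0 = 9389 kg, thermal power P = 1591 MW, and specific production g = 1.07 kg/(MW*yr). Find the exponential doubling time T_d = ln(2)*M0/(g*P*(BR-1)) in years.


Breeding gain G = BR - 1 = 1.287 - 1 = 0.287
Fissile production rate = g * P * G = 1.07 * 1591 * 0.287 = 488.58019 kg/yr
T_d = ln(2) * M0 / (g * P * G)
T_d = ln(2) * 9389 / 488.58019 = 13.320 yr

13.320


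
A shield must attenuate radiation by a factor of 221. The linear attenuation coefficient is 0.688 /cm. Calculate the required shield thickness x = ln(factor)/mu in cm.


x = ln(factor) / mu
x = ln(221) / 0.688
x = 7.8462 cm

7.8462


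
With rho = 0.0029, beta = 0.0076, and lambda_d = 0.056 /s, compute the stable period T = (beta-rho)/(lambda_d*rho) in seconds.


T = (beta - rho) / (lambda_d * rho)
T = (0.0076 - 0.0029) / (0.056 * 0.0029)
T = 28.941 s

28.941


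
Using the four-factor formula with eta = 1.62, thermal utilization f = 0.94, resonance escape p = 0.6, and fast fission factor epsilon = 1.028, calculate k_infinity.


k_inf = eta * f * p * epsilon
k_inf = 1.62 * 0.94 * 0.6 * 1.028
k_inf = 0.93926

0.93926


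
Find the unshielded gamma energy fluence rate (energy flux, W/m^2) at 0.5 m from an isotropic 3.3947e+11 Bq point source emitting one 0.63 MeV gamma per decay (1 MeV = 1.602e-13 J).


psi = A * E * 1.602e-13 / (4*pi*r^2)
psi = 3.3947e+11 * 0.63 * 1.602e-13 / (4*pi*0.5^2)
psi = 0.010906 W/m^2

0.010906


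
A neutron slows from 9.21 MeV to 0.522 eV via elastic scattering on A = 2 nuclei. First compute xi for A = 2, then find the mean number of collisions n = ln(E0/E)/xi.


xi = 1 + (A-1)^2/(2A)*ln((A-1)/(A+1)) = 0.7253469 (for A = 2)
n = ln(E0/E) / xi
n = ln(9.21e6 / 0.522) / 0.7253469
n = ln(1.764368e+07) / 0.7253469 = 23.004

23.004


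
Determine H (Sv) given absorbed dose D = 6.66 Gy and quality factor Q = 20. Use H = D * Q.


H = D * Q
H = 6.66 * 20
H = 133.20 Sv

133.20


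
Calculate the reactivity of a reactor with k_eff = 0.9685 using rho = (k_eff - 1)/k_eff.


rho = (k_eff - 1) / k_eff
rho = (0.9685 - 1) / 0.9685
rho = -0.032525

-0.032525


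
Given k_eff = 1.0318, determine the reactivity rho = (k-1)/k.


rho = (k_eff - 1) / k_eff
rho = (1.0318 - 1) / 1.0318
rho = 0.030820

0.030820


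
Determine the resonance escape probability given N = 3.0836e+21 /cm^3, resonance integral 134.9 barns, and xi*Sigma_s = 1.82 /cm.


p = exp(-N * I * 1e-24 / (xi*Sigma_s))
p = exp(-3.0836e+21 * 134.9 * 1e-24 / 1.82)
p = 0.79568

0.79568


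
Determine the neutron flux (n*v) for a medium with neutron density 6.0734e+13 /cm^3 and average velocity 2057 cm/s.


phi = n * v
phi = 6.0734e+13 * 2057
phi = 1.2493e+17 /cm^2/s

1.2493e+17


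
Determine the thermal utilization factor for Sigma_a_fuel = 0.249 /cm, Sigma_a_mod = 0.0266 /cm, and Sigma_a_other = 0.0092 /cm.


f = Sigma_a_fuel / (Sigma_a_fuel + Sigma_a_mod + Sigma_a_other)
f = 0.249 / (0.249 + 0.0266 + 0.0092)
f = 0.87430

0.87430


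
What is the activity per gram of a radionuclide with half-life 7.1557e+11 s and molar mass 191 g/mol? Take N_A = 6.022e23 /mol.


lambda = ln(2) / t_half = ln(2) / 7.1557e+11 = 9.686644e-13 /s
SA = lambda * N_A / M
SA = 9.686644e-13 * 6.022e23 / 191
SA = 3.0541e+09 Bq/g

3.0541e+09


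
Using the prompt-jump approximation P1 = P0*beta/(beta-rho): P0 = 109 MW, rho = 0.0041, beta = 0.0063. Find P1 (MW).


P1/P0 = beta / (beta - rho)
P1/P0 = 0.0063 / (0.0063 - 0.0041) = 2.863636
P1 = 109 * 2.863636 = 312.14 MW

312.14


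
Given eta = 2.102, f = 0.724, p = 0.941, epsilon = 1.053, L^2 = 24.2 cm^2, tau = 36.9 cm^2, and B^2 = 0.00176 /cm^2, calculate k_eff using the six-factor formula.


k_inf = eta*f*p*eps = 2.102*0.724*0.941*1.053 = 1.507958
P_TNL = 1/(1 + L^2*B^2) = 1/(1 + 24.2*0.00176) = 0.9591480
P_FNL = exp(-B^2*tau) = exp(-0.00176*36.9) = 0.9371199
k_eff = k_inf * P_TNL * P_FNL = 1.507958 * 0.9591480 * 0.9371199
k_eff = 1.3554

1.3554


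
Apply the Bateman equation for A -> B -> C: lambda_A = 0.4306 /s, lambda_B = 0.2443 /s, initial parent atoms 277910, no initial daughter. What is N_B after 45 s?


N_B(t) = lambda_A * N_A0 / (lambda_B - lambda_A) * [exp(-lambda_A*t) - exp(-lambda_B*t)]
exp(-0.4306*45) = 3.843048e-09; exp(-0.2443*45) = 1.681062e-05
N_B = 0.4306 * 277910 / (0.2443 - 0.4306) * (3.843048e-09 - 1.681062e-05)
N_B = 10.796

10.796


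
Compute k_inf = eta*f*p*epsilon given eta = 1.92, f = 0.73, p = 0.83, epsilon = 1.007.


k_inf = eta * f * p * epsilon
k_inf = 1.92 * 0.73 * 0.83 * 1.007
k_inf = 1.1715

1.1715


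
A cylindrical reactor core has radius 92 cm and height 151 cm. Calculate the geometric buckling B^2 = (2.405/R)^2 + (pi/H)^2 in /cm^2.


B^2 = (2.405/R)^2 + (pi/H)^2
B^2 = (2.405/92)^2 + (pi/151)^2
B^2 = 0.0011162 /cm^2

0.0011162


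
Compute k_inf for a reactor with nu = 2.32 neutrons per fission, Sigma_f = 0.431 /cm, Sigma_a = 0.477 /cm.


k_inf = nu * Sigma_f / Sigma_a
k_inf = 2.32 * 0.431 / 0.477
k_inf = 2.0963

2.0963


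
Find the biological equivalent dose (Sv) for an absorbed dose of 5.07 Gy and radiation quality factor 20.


H = D * Q
H = 5.07 * 20
H = 101.40 Sv

101.40


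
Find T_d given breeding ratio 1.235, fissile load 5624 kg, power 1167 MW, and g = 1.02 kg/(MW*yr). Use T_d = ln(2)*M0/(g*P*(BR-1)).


Breeding gain G = BR - 1 = 1.235 - 1 = 0.235
Fissile production rate = g * P * G = 1.02 * 1167 * 0.235 = 279.7299 kg/yr
T_d = ln(2) * M0 / (g * P * G)
T_d = ln(2) * 5624 / 279.7299 = 13.936 yr

13.936


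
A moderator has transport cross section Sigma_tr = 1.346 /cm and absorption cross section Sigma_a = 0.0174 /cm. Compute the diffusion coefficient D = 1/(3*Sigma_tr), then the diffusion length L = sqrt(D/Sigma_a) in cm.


D = 1 / (3 * Sigma_tr) = 1 / (3 * 1.346) = 0.2476474 cm
L = sqrt(D / Sigma_a)
L = sqrt(0.2476474 / 0.0174)
L = 3.7726 cm

3.7726


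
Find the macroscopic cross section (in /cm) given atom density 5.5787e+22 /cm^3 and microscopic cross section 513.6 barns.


Sigma = N * sigma_barns * 1e-24
Sigma = 5.5787e+22 * 513.6 * 1e-24
Sigma = 28.652 /cm

28.652


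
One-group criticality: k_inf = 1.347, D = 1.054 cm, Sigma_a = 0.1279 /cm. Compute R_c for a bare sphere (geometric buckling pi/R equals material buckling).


L^2 = D / Sigma_a = 1.054 / 0.1279 = 8.240813 cm^2
B_m^2 = (k_inf - 1) / L^2 = (1.347 - 1) / 8.240813 = 0.04210750 /cm^2
For a bare sphere: B_g = pi/R, so R_c = pi / sqrt(B_m^2)
R_c = pi / sqrt(0.04210750) = 15.310 cm

15.310


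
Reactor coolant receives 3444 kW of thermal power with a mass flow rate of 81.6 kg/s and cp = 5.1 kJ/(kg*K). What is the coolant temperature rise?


dT = Q / (m_dot * cp)
dT = 3444 / (81.6 * 5.1)
dT = 8.2757 C

8.2757


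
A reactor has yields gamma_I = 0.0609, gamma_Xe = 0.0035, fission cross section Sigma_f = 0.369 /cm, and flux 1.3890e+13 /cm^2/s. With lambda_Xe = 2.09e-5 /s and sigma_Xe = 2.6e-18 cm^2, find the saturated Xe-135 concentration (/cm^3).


Xe_eq = (gamma_I + gamma_Xe) * Sigma_f * phi / (lambda_Xe + sigma_Xe * phi)
Numerator = (0.0609 + 0.0035) * 0.369 * 1.3890e+13 = 3.300764e+11
Denominator = 2.09e-5 + 2.6e-18 * 1.3890e+13 = 5.701400e-05
Xe_eq = 3.300764e+11 / 5.701400e-05 = 5.7894e+15 /cm^3

5.7894e+15


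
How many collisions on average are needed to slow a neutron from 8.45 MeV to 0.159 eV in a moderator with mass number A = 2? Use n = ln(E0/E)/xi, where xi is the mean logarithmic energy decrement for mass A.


xi = 1 + (A-1)^2/(2A)*ln((A-1)/(A+1)) = 0.7253469 (for A = 2)
n = ln(E0/E) / xi
n = ln(8.45e6 / 0.159) / 0.7253469
n = ln(5.314465e+07) / 0.7253469 = 24.524

24.524


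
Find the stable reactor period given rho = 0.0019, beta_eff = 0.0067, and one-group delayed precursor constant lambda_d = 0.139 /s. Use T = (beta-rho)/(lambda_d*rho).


T = (beta - rho) / (lambda_d * rho)
T = (0.0067 - 0.0019) / (0.139 * 0.0019)
T = 18.175 s

18.175


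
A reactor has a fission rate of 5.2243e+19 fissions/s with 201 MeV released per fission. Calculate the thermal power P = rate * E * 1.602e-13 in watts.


P = fission_rate * E_MeV * 1.602e-13
P = 5.2243e+19 * 201 * 1.602e-13
P = 1.6822e+09 W

1.6822e+09


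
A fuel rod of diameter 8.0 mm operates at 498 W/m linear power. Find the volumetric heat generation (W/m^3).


r = D / 2 / 1000 = 8.0 / 2 / 1000 = 0.004 m
q''' = q' / (pi * r^2)
q''' = 498 / (pi * 0.004^2)
q''' = 9.9074e+06 W/m^3

9.9074e+06


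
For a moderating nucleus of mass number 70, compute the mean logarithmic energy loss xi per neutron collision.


xi = 1 + (A-1)^2/(2A) * ln((A-1)/(A+1))
xi = 1 + (70-1)^2/(2*70) * ln((70-1)/(70 +1))
xi = 0.028301

0.028301


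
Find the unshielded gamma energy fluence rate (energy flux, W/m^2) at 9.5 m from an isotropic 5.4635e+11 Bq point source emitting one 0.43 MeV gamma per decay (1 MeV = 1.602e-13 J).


psi = A * E * 1.602e-13 / (4*pi*r^2)
psi = 5.4635e+11 * 0.43 * 1.602e-13 / (4*pi*9.5^2)
psi = 3.3185e-05 W/m^2

3.3185e-05


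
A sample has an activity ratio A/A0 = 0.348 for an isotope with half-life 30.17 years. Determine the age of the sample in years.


lambda = ln(2) / t_half = ln(2) / 30.17 = 0.02297472 /yr
t = -ln(A/A0) / lambda
t = -ln(0.348) / 0.02297472
t = 45.944 yr

45.944


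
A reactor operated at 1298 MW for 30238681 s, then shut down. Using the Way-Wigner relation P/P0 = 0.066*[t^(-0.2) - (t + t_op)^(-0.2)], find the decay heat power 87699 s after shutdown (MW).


P/P0 = 0.066 * [t^(-0.2) - (t + t_op)^(-0.2)]
P/P0 = 0.066 * [87699^(-0.2) - (87699 + 30238681)^(-0.2)]
P/P0 = 0.066 * [0.1026600 - 0.03188863] = 0.004670910
P = 1298 * 0.004670910 = 6.0628 MW

6.0628


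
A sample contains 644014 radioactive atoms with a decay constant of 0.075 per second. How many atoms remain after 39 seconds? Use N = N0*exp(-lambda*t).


N = N0 * exp(-lambda * t)
N = 644014 * exp(-0.075 * 39)
N = 34561

34561


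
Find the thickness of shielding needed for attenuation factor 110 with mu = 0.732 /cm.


x = ln(factor) / mu
x = ln(110) / 0.732
x = 6.4214 cm

6.4214


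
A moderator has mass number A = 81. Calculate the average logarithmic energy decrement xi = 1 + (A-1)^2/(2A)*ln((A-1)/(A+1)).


xi = 1 + (A-1)^2/(2A) * ln((A-1)/(A+1))
xi = 1 + (81-1)^2/(2*81) * ln((81-1)/(81 +1))
xi = 0.024489

0.024489


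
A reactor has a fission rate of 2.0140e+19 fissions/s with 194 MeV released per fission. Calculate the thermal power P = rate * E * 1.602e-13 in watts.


P = fission_rate * E_MeV * 1.602e-13
P = 2.0140e+19 * 194 * 1.602e-13
P = 6.2593e+08 W

6.2593e+08


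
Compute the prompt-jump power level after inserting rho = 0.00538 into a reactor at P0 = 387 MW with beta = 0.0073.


P1/P0 = beta / (beta - rho)
P1/P0 = 0.0073 / (0.0073 - 0.00538) = 3.802083
P1 = 387 * 3.802083 = 1471.4 MW

1471.4


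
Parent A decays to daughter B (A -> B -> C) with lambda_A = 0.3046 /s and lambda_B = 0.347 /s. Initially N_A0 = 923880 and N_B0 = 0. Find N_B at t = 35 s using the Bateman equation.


N_B(t) = lambda_A * N_A0 / (lambda_B - lambda_A) * [exp(-lambda_A*t) - exp(-lambda_B*t)]
exp(-0.3046*35) = 2.344156e-05; exp(-0.347*35) = 5.314881e-06
N_B = 0.3046 * 923880 / (0.347 - 0.3046) * (2.344156e-05 - 5.314881e-06)
N_B = 120.31

120.31


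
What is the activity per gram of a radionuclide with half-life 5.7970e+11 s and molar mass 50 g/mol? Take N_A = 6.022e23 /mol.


lambda = ln(2) / t_half = ln(2) / 5.7970e+11 = 1.195700e-12 /s
SA = lambda * N_A / M
SA = 1.195700e-12 * 6.022e23 / 50
SA = 1.4401e+10 Bq/g

1.4401e+10


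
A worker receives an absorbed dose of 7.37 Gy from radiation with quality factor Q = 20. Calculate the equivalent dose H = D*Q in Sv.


H = D * Q
H = 7.37 * 20
H = 147.40 Sv

147.40


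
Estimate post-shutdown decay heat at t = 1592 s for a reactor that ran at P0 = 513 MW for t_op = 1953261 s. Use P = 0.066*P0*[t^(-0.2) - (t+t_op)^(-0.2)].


P/P0 = 0.066 * [t^(-0.2) - (t + t_op)^(-0.2)]
P/P0 = 0.066 * [1592^(-0.2) - (1592 + 1953261)^(-0.2)]
P/P0 = 0.066 * [0.2288819 - 0.05517943] = 0.01146436
P = 513 * 0.01146436 = 5.8812 MW

5.8812


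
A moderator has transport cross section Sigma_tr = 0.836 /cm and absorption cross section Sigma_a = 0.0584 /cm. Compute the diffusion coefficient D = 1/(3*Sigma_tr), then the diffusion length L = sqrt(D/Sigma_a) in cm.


D = 1 / (3 * Sigma_tr) = 1 / (3 * 0.836) = 0.3987241 cm
L = sqrt(D / Sigma_a)
L = sqrt(0.3987241 / 0.0584)
L = 2.6129 cm

2.6129


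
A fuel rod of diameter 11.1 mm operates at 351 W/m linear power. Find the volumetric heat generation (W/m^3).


r = D / 2 / 1000 = 11.1 / 2 / 1000 = 0.00555 m
q''' = q' / (pi * r^2)
q''' = 351 / (pi * 0.00555^2)
q''' = 3.6272e+06 W/m^3

3.6272e+06


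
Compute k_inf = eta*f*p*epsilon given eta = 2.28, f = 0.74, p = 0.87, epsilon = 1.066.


k_inf = eta * f * p * epsilon
k_inf = 2.28 * 0.74 * 0.87 * 1.066
k_inf = 1.5647

1.5647


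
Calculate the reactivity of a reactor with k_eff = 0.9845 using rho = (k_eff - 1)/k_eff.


rho = (k_eff - 1) / k_eff
rho = (0.9845 - 1) / 0.9845
rho = -0.015744

-0.015744


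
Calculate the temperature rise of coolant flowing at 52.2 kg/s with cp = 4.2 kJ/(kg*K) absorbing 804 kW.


dT = Q / (m_dot * cp)
dT = 804 / (52.2 * 4.2)
dT = 3.6672 C

3.6672


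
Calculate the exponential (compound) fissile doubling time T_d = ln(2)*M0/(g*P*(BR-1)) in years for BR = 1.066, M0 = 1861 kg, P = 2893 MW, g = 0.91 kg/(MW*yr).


Breeding gain G = BR - 1 = 1.066 - 1 = 0.066
Fissile production rate = g * P * G = 0.91 * 2893 * 0.066 = 173.75358 kg/yr
T_d = ln(2) * M0 / (g * P * G)
T_d = ln(2) * 1861 / 173.75358 = 7.4240 yr

7.4240


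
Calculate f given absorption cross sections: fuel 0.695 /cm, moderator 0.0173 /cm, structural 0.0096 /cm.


f = Sigma_a_fuel / (Sigma_a_fuel + Sigma_a_mod + Sigma_a_other)
f = 0.695 / (0.695 + 0.0173 + 0.0096)
f = 0.96274

0.96274


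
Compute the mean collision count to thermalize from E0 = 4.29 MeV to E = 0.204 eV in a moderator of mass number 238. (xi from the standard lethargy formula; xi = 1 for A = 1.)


xi = 1 + (A-1)^2/(2A)*ln((A-1)/(A+1)) = 0.008379872 (for A = 238)
n = ln(E0/E) / xi
n = ln(4.29e6 / 0.204) / 0.008379872
n = ln(2.102941e+07) / 0.008379872 = 2012.1

2012.1


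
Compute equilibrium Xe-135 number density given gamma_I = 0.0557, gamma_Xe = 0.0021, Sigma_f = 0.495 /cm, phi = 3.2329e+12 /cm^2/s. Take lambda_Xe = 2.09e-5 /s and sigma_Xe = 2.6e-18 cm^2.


Xe_eq = (gamma_I + gamma_Xe) * Sigma_f * phi / (lambda_Xe + sigma_Xe * phi)
Numerator = (0.0557 + 0.0021) * 0.495 * 3.2329e+12 = 9.249650e+10
Denominator = 2.09e-5 + 2.6e-18 * 3.2329e+12 = 2.930554e-05
Xe_eq = 9.249650e+10 / 2.930554e-05 = 3.1563e+15 /cm^3

3.1563e+15


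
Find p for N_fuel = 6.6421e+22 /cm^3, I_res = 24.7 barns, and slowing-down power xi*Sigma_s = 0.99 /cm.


p = exp(-N * I * 1e-24 / (xi*Sigma_s))
p = exp(-6.6421e+22 * 24.7 * 1e-24 / 0.99)
p = 0.19068

0.19068


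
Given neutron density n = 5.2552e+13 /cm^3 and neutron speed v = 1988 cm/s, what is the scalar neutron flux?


phi = n * v
phi = 5.2552e+13 * 1988
phi = 1.0447e+17 /cm^2/s

1.0447e+17


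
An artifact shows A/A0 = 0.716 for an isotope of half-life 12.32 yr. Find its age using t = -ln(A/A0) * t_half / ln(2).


lambda = ln(2) / t_half = ln(2) / 12.32 = 0.05626195 /yr
t = -ln(A/A0) / lambda
t = -ln(0.716) / 0.05626195
t = 5.9379 yr

5.9379


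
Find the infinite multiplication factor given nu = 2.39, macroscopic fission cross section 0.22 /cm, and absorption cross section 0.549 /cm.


k_inf = nu * Sigma_f / Sigma_a
k_inf = 2.39 * 0.22 / 0.549
k_inf = 0.95774

0.95774


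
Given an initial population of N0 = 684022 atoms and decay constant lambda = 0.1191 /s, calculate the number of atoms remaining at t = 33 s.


N = N0 * exp(-lambda * t)
N = 684022 * exp(-0.1191 * 33)
N = 13433

13433


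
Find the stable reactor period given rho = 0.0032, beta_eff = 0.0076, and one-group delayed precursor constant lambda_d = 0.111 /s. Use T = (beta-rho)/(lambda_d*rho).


T = (beta - rho) / (lambda_d * rho)
T = (0.0076 - 0.0032) / (0.111 * 0.0032)
T = 12.387 s

12.387


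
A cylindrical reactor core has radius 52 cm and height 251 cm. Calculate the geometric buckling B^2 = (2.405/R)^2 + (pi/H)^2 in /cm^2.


B^2 = (2.405/R)^2 + (pi/H)^2
B^2 = (2.405/52)^2 + (pi/251)^2
B^2 = 0.0022957 /cm^2

0.0022957


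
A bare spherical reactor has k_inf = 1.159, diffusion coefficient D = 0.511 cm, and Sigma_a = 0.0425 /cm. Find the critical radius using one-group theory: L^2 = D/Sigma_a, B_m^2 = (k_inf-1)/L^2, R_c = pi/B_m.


L^2 = D / Sigma_a = 0.511 / 0.0425 = 12.02353 cm^2
B_m^2 = (k_inf - 1) / L^2 = (1.159 - 1) / 12.02353 = 0.01322407 /cm^2
For a bare sphere: B_g = pi/R, so R_c = pi / sqrt(B_m^2)
R_c = pi / sqrt(0.01322407) = 27.319 cm

27.319


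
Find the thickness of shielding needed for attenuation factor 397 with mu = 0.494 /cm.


x = ln(factor) / mu
x = ln(397) / 0.494
x = 12.113 cm

12.113


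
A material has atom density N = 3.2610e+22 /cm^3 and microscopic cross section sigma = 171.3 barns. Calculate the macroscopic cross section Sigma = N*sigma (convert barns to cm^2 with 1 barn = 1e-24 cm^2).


Sigma = N * sigma_barns * 1e-24
Sigma = 3.2610e+22 * 171.3 * 1e-24
Sigma = 5.5861 /cm

5.5861


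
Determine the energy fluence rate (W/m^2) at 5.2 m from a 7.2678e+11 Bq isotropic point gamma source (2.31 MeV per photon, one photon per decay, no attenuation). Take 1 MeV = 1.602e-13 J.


psi = A * E * 1.602e-13 / (4*pi*r^2)
psi = 7.2678e+11 * 2.31 * 1.602e-13 / (4*pi*5.2^2)
psi = 7.9152e-04 W/m^2

7.9152e-04


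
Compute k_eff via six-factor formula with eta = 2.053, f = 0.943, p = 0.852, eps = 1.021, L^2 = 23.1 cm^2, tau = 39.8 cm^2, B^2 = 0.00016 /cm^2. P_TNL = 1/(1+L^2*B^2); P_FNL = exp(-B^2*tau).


k_inf = eta*f*p*eps = 2.053*0.943*0.852*1.021 = 1.684093
P_TNL = 1/(1 + L^2*B^2) = 1/(1 + 23.1*0.00016) = 0.9963176
P_FNL = exp(-B^2*tau) = exp(-0.00016*39.8) = 0.9936522
k_eff = k_inf * P_TNL * P_FNL = 1.684093 * 0.9963176 * 0.9936522
k_eff = 1.6672

1.6672


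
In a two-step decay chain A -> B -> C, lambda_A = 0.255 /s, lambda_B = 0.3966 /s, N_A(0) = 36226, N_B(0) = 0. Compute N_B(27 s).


N_B(t) = lambda_A * N_A0 / (lambda_B - lambda_A) * [exp(-lambda_A*t) - exp(-lambda_B*t)]
exp(-0.255*27) = 0.001023016; exp(-0.3966*27) = 2.236083e-05
N_B = 0.255 * 36226 / (0.3966 - 0.255) * (0.001023016 - 2.236083e-05)
N_B = 65.280

65.280


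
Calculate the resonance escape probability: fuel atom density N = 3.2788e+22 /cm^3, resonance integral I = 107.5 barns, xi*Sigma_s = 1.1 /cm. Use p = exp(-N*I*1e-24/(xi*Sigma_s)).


p = exp(-N * I * 1e-24 / (xi*Sigma_s))
p = exp(-3.2788e+22 * 107.5 * 1e-24 / 1.1)
p = 0.040588

0.040588


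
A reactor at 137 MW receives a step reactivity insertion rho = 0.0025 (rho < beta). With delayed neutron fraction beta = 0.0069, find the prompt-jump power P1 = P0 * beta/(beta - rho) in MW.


P1/P0 = beta / (beta - rho)
P1/P0 = 0.0069 / (0.0069 - 0.0025) = 1.568182
P1 = 137 * 1.568182 = 214.84 MW

214.84


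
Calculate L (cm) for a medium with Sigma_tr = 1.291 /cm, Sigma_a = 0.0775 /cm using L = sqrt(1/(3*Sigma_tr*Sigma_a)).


D = 1 / (3 * Sigma_tr) = 1 / (3 * 1.291) = 0.2581978 cm
L = sqrt(D / Sigma_a)
L = sqrt(0.2581978 / 0.0775)
L = 1.8253 cm

1.8253


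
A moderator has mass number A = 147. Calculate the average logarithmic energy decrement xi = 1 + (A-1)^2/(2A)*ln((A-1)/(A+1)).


xi = 1 + (A-1)^2/(2A) * ln((A-1)/(A+1))
xi = 1 + (147-1)^2/(2*147) * ln((147-1)/(147 +1))
xi = 0.013544

0.013544


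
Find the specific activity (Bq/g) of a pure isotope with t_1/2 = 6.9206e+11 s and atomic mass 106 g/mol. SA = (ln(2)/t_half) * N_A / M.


lambda = ln(2) / t_half = ln(2) / 6.9206e+11 = 1.001571e-12 /s
SA = lambda * N_A / M
SA = 1.001571e-12 * 6.022e23 / 106
SA = 5.6901e+09 Bq/g

5.6901e+09


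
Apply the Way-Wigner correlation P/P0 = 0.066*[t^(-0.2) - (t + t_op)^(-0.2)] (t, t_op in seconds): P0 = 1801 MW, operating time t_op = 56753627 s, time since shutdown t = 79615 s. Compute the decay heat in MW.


P/P0 = 0.066 * [t^(-0.2) - (t + t_op)^(-0.2)]
P/P0 = 0.066 * [79615^(-0.2) - (79615 + 56753627)^(-0.2)]
P/P0 = 0.066 * [0.1046649 - 0.02812416] = 0.005051689
P = 1801 * 0.005051689 = 9.0981 MW

9.0981


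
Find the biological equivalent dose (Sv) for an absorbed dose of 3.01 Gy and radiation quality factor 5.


H = D * Q
H = 3.01 * 5
H = 15.050 Sv

15.050


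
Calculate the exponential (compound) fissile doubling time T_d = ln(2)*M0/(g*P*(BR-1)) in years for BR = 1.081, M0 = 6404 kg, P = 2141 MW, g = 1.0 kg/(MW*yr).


Breeding gain G = BR - 1 = 1.081 - 1 = 0.081
Fissile production rate = g * P * G = 1.0 * 2141 * 0.081 = 173.421 kg/yr
T_d = ln(2) * M0 / (g * P * G)
T_d = ln(2) * 6404 / 173.421 = 25.596 yr

25.596


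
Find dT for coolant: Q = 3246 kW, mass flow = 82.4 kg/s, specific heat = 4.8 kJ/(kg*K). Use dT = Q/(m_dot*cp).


dT = Q / (m_dot * cp)
dT = 3246 / (82.4 * 4.8)
dT = 8.2069 C

8.2069


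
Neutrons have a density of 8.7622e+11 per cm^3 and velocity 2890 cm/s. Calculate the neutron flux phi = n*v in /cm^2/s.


phi = n * v
phi = 8.7622e+11 * 2890
phi = 2.5323e+15 /cm^2/s

2.5323e+15


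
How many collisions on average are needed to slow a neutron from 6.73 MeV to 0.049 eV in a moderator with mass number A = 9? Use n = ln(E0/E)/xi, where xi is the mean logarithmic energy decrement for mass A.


xi = 1 + (A-1)^2/(2A)*ln((A-1)/(A+1)) = 0.2066007 (for A = 9)
n = ln(E0/E) / xi
n = ln(6.73e6 / 0.049) / 0.2066007
n = ln(1.373469e+08) / 0.2066007 = 90.697

90.697


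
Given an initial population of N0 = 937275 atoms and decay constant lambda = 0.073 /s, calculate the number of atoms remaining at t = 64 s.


N = N0 * exp(-lambda * t)
N = 937275 * exp(-0.073 * 64)
N = 8766.8

8766.8


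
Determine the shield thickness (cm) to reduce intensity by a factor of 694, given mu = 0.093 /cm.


x = ln(factor) / mu
x = ln(694) / 0.093
x = 70.349 cm

70.349


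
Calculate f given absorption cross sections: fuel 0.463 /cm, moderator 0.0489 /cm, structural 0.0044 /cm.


f = Sigma_a_fuel / (Sigma_a_fuel + Sigma_a_mod + Sigma_a_other)
f = 0.463 / (0.463 + 0.0489 + 0.0044)
f = 0.89677

0.89677


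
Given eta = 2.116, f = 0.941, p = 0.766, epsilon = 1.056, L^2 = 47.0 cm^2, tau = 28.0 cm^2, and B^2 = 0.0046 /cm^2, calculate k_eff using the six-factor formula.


k_inf = eta*f*p*eps = 2.116*0.941*0.766*1.056 = 1.610638
P_TNL = 1/(1 + L^2*B^2) = 1/(1 + 47.0*0.0046) = 0.8222332
P_FNL = exp(-B^2*tau) = exp(-0.0046*28.0) = 0.8791498
k_eff = k_inf * P_TNL * P_FNL = 1.610638 * 0.8222332 * 0.8791498
k_eff = 1.1643

1.1643


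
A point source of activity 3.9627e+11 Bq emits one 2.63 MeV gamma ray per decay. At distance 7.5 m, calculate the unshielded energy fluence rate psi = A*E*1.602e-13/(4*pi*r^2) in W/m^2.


psi = A * E * 1.602e-13 / (4*pi*r^2)
psi = 3.9627e+11 * 2.63 * 1.602e-13 / (4*pi*7.5^2)
psi = 2.3620e-04 W/m^2

2.3620e-04


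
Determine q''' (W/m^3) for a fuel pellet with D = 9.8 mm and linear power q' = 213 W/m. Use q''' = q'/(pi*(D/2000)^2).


r = D / 2 / 1000 = 9.8 / 2 / 1000 = 0.0049 m
q''' = q' / (pi * r^2)
q''' = 213 / (pi * 0.0049^2)
q''' = 2.8238e+06 W/m^3

2.8238e+06


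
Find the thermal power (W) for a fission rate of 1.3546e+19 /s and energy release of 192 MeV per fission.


P = fission_rate * E_MeV * 1.602e-13
P = 1.3546e+19 * 192 * 1.602e-13
P = 4.1665e+08 W

4.1665e+08


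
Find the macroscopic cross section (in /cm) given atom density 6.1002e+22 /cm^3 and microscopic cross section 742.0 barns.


Sigma = N * sigma_barns * 1e-24
Sigma = 6.1002e+22 * 742.0 * 1e-24
Sigma = 45.263 /cm

45.263


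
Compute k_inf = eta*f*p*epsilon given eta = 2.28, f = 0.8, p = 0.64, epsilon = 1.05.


k_inf = eta * f * p * epsilon
k_inf = 2.28 * 0.8 * 0.64 * 1.05
k_inf = 1.2257

1.2257


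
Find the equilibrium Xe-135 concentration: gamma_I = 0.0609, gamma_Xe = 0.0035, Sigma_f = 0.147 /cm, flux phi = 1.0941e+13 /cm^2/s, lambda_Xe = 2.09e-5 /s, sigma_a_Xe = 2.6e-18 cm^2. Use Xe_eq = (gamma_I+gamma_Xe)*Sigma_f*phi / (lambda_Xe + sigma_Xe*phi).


Xe_eq = (gamma_I + gamma_Xe) * Sigma_f * phi / (lambda_Xe + sigma_Xe * phi)
Numerator = (0.0609 + 0.0035) * 0.147 * 1.0941e+13 = 1.035763e+11
Denominator = 2.09e-5 + 2.6e-18 * 1.0941e+13 = 4.934660e-05
Xe_eq = 1.035763e+11 / 4.934660e-05 = 2.0990e+15 /cm^3

2.0990e+15


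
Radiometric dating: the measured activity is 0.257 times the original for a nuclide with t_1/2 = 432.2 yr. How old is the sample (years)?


lambda = ln(2) / t_half = ln(2) / 432.2 = 0.001603765 /yr
t = -ln(A/A0) / lambda
t = -ln(0.257) / 0.001603765
t = 847.18 yr

847.18


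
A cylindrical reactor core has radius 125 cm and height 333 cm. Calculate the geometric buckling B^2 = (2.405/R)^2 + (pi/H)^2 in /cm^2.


B^2 = (2.405/R)^2 + (pi/H)^2
B^2 = (2.405/125)^2 + (pi/333)^2
B^2 = 4.5918e-04 /cm^2

4.5918e-04


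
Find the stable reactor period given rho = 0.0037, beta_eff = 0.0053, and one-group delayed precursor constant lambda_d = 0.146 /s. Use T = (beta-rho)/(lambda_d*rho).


T = (beta - rho) / (lambda_d * rho)
T = (0.0053 - 0.0037) / (0.146 * 0.0037)
T = 2.9619 s

2.9619


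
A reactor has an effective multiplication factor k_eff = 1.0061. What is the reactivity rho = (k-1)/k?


rho = (k_eff - 1) / k_eff
rho = (1.0061 - 1) / 1.0061
rho = 0.0060630

0.0060630


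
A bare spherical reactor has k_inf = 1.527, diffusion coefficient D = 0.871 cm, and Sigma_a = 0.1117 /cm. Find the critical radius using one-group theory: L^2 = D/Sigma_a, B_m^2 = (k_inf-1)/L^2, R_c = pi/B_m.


L^2 = D / Sigma_a = 0.871 / 0.1117 = 7.797672 cm^2
B_m^2 = (k_inf - 1) / L^2 = (1.527 - 1) / 7.797672 = 0.06758427 /cm^2
For a bare sphere: B_g = pi/R, so R_c = pi / sqrt(B_m^2)
R_c = pi / sqrt(0.06758427) = 12.084 cm

12.084
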